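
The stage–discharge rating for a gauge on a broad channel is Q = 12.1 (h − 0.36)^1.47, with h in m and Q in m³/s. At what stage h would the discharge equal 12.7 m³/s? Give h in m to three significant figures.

1.39 m

h − h₀ = (Q/C)^(1/b) = (12.7/12.1)^(1/1.47) = 1.033 m
h = 0.36 + 1.033 = 1.393 m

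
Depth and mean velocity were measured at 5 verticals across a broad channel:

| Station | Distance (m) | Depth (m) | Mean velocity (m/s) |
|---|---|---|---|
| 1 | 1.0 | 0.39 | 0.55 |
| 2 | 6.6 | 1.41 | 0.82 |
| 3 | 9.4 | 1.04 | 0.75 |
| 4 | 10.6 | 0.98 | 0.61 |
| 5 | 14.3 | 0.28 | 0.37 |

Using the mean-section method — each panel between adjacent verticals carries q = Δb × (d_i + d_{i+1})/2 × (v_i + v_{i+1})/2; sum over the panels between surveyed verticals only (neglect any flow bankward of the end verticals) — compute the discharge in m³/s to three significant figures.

Panel 1-2: Δb = 5.6 m, d̄ = (0.39+1.41)/2 = 0.9, v̄ = (0.55+0.82)/2 = 0.685 → q = 5.6×0.9×0.685 = 3.452 m³/s
Panel 2-3: Δb = 2.8 m, d̄ = (1.41+1.04)/2 = 1.225, v̄ = (0.82+0.75)/2 = 0.785 → q = 2.8×1.225×0.785 = 2.693 m³/s
Panel 3-4: Δb = 1.2 m, d̄ = (1.04+0.98)/2 = 1.01, v̄ = (0.75+0.61)/2 = 0.68 → q = 1.2×1.01×0.68 = 0.8242 m³/s
Panel 4-5: Δb = 3.7 m, d̄ = (0.98+0.28)/2 = 0.63, v̄ = (0.61+0.37)/2 = 0.49 → q = 3.7×0.63×0.49 = 1.142 m³/s
Q = Σ q = 8.111 m³/s

8.11 m³/s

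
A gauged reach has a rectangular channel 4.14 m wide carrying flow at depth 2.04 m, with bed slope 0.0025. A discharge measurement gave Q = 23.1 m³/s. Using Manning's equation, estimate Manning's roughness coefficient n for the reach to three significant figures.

0.0186

A = b·y = 4.14 × 2.04 = 8.446 m²
P = b + 2y = 4.14 + 2×2.04 = 8.220 m
R = A/P = 8.446/8.220 = 1.027 m
n = (1/Q)·A·R^(2/3)·S^(1/2) = (1/23.1) × 8.446 × 1.018 × 0.05000 = 0.01861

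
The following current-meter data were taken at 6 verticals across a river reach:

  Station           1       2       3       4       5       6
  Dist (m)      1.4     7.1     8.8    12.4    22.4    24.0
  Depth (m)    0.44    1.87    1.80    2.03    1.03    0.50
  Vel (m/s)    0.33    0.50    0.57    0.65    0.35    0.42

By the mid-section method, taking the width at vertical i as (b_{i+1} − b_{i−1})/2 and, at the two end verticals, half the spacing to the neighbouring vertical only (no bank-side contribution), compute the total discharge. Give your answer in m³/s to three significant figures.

w_1 = (7.1 − 1.4)/2 = 2.85 m; q_1 = 0.33 × 0.44 × 2.85 = 0.4138 m³/s
w_2 = (8.8 − 1.4)/2 = 3.7 m; q_2 = 0.50 × 1.87 × 3.7 = 3.460 m³/s
w_3 = (12.4 − 7.1)/2 = 2.65 m; q_3 = 0.57 × 1.80 × 2.65 = 2.719 m³/s
w_4 = (22.4 − 8.8)/2 = 6.8 m; q_4 = 0.65 × 2.03 × 6.8 = 8.973 m³/s
w_5 = (24.0 − 12.4)/2 = 5.8 m; q_5 = 0.35 × 1.03 × 5.8 = 2.091 m³/s
w_6 = (24.0 − 22.4)/2 = 0.8 m; q_6 = 0.42 × 0.50 × 0.8 = 0.1680 m³/s
Q = Σ qᵢ = 17.82 m³/s

17.8 m³/s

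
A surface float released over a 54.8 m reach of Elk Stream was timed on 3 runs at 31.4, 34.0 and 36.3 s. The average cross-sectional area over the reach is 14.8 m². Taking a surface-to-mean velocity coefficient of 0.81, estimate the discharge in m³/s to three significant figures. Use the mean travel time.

t̄ = (31.4 + 34.0 + 36.3) / 3 = 33.9 s
v_surface = L / t̄ = 54.8 / 33.9 = 1.617 m/s
v_mean = 0.81 × 1.617 = 1.309 m/s
Q = A × v_mean = 14.8 × 1.309 = 19.38 m³/s

19.4 m³/s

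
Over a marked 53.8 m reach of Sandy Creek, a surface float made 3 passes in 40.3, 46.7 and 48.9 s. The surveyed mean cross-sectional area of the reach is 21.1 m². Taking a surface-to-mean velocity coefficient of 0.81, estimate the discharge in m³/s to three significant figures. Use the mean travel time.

t̄ = (40.3 + 46.7 + 48.9) / 3 = 45.3 s
v_surface = L / t̄ = 53.8 / 45.3 = 1.188 m/s
v_mean = 0.81 × 1.188 = 0.9620 m/s
Q = A × v_mean = 21.1 × 0.9620 = 20.30 m³/s

20.3 m³/s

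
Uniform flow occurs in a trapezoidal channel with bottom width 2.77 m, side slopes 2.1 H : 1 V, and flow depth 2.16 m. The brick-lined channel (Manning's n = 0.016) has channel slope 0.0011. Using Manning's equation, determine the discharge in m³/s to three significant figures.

37.6 m³/s

A = (b + z·y)·y = (2.77 + 2.1×2.16)×2.16 = 15.78 m²
P = b + 2y√(1+z²) = 2.77 + 2×2.16×√(1+2.1²) = 12.82 m
R = A/P = 15.78/12.82 = 1.231 m
Q = (1/n)·A·R^(2/3)·S^(1/2) = (1/0.016) × 15.78 × 1.231^(2/3) × 0.0011^(1/2) = 37.58 m³/s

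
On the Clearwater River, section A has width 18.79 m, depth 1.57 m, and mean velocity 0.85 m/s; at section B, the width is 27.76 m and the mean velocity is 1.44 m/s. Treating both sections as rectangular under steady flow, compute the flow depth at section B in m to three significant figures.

Q = A₁V₁ = (18.79×1.57) × 0.85 = 25.08 m³/s
d₂ = Q/(b₂ V₂) = 25.08/(27.76×1.44) = 0.6273 m

0.627 m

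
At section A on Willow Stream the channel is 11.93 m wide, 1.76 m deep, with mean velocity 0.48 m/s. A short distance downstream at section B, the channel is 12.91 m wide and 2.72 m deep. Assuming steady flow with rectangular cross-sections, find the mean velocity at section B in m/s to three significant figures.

Q = A₁V₁ = (11.93×1.76) × 0.48 = 10.08 m³/s
A₂ = 12.91 × 2.72 = 35.12 m²
V₂ = Q/A₂ = 10.08/35.12 = 0.2870 m/s

0.287 m/s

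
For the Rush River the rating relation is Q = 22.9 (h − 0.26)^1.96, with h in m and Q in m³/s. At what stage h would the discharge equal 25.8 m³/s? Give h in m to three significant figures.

h − h₀ = (Q/C)^(1/b) = (25.8/22.9)^(1/1.96) = 1.063 m
h = 0.26 + 1.063 = 1.323 m

1.32 m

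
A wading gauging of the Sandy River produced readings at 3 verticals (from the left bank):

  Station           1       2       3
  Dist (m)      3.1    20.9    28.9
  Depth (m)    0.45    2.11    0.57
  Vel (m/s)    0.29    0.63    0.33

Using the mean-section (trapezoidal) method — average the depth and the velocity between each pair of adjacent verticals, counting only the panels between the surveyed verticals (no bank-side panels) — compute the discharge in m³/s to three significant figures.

Panel 1-2: Δb = 17.8 m, d̄ = (0.45+2.11)/2 = 1.28, v̄ = (0.29+0.63)/2 = 0.46 → q = 17.8×1.28×0.46 = 10.48 m³/s
Panel 2-3: Δb = 8 m, d̄ = (2.11+0.57)/2 = 1.34, v̄ = (0.63+0.33)/2 = 0.48 → q = 8×1.34×0.48 = 5.146 m³/s
Q = Σ q = 15.63 m³/s

15.6 m³/s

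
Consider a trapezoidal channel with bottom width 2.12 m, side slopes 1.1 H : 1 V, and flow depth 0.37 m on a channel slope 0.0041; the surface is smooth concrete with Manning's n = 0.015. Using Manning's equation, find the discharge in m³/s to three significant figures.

A = (b + z·y)·y = (2.12 + 1.1×0.37)×0.37 = 0.9350 m²
P = b + 2y√(1+z²) = 2.12 + 2×0.37×√(1+1.1²) = 3.220 m
R = A/P = 0.9350/3.220 = 0.2904 m
Q = (1/n)·A·R^(2/3)·S^(1/2) = (1/0.015) × 0.9350 × 0.2904^(2/3) × 0.0041^(1/2) = 1.750 m³/s

1.75 m³/s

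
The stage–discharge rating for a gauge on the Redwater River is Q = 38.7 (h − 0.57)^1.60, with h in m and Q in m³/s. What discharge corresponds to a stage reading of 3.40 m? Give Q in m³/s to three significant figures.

204 m³/s

Q = 38.7 × (3.40 − 0.57)^1.60 = 38.7 × 2.83^1.60 = 204.4 m³/s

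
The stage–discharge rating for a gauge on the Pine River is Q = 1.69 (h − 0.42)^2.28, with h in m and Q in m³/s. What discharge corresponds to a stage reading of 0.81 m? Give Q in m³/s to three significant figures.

Q = 1.69 × (0.81 − 0.42)^2.28 = 1.69 × 0.39^2.28 = 0.1975 m³/s

0.197 m³/s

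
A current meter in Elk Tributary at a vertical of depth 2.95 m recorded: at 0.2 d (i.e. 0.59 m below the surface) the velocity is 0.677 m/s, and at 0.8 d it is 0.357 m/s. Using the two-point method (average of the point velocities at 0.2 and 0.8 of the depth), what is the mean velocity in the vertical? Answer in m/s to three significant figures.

0.517 m/s

v̄ = (0.677 + 0.357) / 2 = 0.5170 m/s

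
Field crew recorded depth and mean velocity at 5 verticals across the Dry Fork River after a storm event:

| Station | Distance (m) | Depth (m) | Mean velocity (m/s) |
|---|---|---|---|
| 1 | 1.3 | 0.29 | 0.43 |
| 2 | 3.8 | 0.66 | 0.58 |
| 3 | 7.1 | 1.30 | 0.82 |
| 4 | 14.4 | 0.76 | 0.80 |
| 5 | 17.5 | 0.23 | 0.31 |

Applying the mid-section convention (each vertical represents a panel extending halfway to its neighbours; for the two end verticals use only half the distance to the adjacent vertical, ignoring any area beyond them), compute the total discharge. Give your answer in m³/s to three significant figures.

10.2 m³/s

w_1 = (3.8 − 1.3)/2 = 1.25 m; q_1 = 0.43 × 0.29 × 1.25 = 0.1559 m³/s
w_2 = (7.1 − 1.3)/2 = 2.9 m; q_2 = 0.58 × 0.66 × 2.9 = 1.110 m³/s
w_3 = (14.4 − 3.8)/2 = 5.3 m; q_3 = 0.82 × 1.30 × 5.3 = 5.650 m³/s
w_4 = (17.5 − 7.1)/2 = 5.2 m; q_4 = 0.80 × 0.76 × 5.2 = 3.162 m³/s
w_5 = (17.5 − 14.4)/2 = 1.55 m; q_5 = 0.31 × 0.23 × 1.55 = 0.1105 m³/s
Q = Σ qᵢ = 10.19 m³/s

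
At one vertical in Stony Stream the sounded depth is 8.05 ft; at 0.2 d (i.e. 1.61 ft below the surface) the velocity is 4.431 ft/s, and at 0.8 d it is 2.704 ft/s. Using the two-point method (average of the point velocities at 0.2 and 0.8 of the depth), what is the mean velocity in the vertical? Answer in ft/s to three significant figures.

3.57 ft/s

v̄ = (4.431 + 2.704) / 2 = 3.568 ft/s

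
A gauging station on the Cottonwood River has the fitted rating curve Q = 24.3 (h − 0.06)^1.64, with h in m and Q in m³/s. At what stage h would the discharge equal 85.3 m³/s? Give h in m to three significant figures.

2.21 m

h − h₀ = (Q/C)^(1/b) = (85.3/24.3)^(1/1.64) = 2.150 m
h = 0.06 + 2.150 = 2.210 m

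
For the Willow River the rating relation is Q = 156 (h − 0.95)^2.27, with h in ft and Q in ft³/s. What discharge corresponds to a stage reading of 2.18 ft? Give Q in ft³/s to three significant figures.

250 ft³/s

Q = 156 × (2.18 − 0.95)^2.27 = 156 × 1.23^2.27 = 249.6 ft³/s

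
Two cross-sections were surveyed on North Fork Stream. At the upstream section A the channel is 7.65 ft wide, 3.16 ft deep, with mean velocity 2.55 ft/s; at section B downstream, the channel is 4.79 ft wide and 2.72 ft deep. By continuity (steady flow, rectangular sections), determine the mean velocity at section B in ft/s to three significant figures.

Q = A₁V₁ = (7.65×3.16) × 2.55 = 61.64 ft³/s
A₂ = 4.79 × 2.72 = 13.03 ft²
V₂ = Q/A₂ = 61.64/13.03 = 4.731 ft/s

4.73 ft/s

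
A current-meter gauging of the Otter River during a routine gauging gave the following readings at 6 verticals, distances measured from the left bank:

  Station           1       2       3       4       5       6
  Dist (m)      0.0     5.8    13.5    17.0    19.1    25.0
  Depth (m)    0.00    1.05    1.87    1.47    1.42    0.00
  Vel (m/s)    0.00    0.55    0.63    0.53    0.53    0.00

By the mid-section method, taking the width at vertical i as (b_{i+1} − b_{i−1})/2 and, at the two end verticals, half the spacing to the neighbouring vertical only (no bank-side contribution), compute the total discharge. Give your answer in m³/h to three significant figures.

56500 m³/h

w_2 = (13.5 − 0.0)/2 = 6.75 m; q_2 = 0.55 × 1.05 × 6.75 = 3.898 m³/s
w_3 = (17.0 − 5.8)/2 = 5.6 m; q_3 = 0.63 × 1.87 × 5.6 = 6.597 m³/s
w_4 = (19.1 − 13.5)/2 = 2.8 m; q_4 = 0.53 × 1.47 × 2.8 = 2.181 m³/s
w_5 = (25.0 − 17.0)/2 = 4 m; q_5 = 0.53 × 1.42 × 4 = 3.010 m³/s
Stations 1, 6 contribute zero (depth or velocity is 0).
Q = Σ qᵢ = 15.69 m³/s
= 15.69 × 3600 = 56470 m³/h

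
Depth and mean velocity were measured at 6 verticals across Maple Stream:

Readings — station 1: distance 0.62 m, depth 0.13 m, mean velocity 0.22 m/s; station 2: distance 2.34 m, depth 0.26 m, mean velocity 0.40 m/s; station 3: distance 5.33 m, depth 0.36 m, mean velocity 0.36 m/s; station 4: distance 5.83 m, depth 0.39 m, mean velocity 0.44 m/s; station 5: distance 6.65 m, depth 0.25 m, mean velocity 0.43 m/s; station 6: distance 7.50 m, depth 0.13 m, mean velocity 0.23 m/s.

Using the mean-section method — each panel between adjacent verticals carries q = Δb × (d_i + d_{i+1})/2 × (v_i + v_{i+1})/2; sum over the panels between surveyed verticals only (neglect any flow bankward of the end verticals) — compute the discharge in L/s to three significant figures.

699 L/s

Panel 1-2: Δb = 1.72 m, d̄ = (0.13+0.26)/2 = 0.195, v̄ = (0.22+0.40)/2 = 0.31 → q = 1.72×0.195×0.31 = 0.1040 m³/s
Panel 2-3: Δb = 2.99 m, d̄ = (0.26+0.36)/2 = 0.31, v̄ = (0.40+0.36)/2 = 0.38 → q = 2.99×0.31×0.38 = 0.3522 m³/s
Panel 3-4: Δb = 0.5 m, d̄ = (0.36+0.39)/2 = 0.375, v̄ = (0.36+0.44)/2 = 0.4 → q = 0.5×0.375×0.4 = 0.07500 m³/s
Panel 4-5: Δb = 0.82 m, d̄ = (0.39+0.25)/2 = 0.32, v̄ = (0.44+0.43)/2 = 0.435 → q = 0.82×0.32×0.435 = 0.1141 m³/s
Panel 5-6: Δb = 0.85 m, d̄ = (0.25+0.13)/2 = 0.19, v̄ = (0.43+0.23)/2 = 0.33 → q = 0.85×0.19×0.33 = 0.05330 m³/s
Q = Σ q = 0.6986 m³/s
= 0.6986 × 1000 = 698.6 L/s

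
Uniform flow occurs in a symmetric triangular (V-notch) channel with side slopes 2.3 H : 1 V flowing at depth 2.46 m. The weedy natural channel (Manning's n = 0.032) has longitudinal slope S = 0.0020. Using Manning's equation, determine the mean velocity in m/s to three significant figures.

1.51 m/s

A = z·y² = 2.3×2.46² = 13.92 m²
P = 2y√(1+z²) = 2×2.46×√(1+2.3²) = 12.34 m
R = A/P = 13.92/12.34 = 1.128 m
Q = (1/n)·A·R^(2/3)·S^(1/2) = (1/0.032) × 13.92 × 1.128^(2/3) × 0.0020^(1/2) = 21.08 m³/s
V = Q/A = 21.08/13.92 = 1.514 m/s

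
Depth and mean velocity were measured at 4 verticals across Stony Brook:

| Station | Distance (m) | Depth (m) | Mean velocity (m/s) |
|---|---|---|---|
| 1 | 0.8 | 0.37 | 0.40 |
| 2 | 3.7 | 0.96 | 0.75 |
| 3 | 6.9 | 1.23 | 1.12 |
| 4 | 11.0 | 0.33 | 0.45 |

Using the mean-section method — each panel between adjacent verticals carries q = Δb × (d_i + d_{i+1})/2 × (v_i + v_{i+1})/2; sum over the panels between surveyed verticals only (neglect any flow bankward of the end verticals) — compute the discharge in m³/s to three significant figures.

6.90 m³/s

Panel 1-2: Δb = 2.9 m, d̄ = (0.37+0.96)/2 = 0.665, v̄ = (0.40+0.75)/2 = 0.575 → q = 2.9×0.665×0.575 = 1.109 m³/s
Panel 2-3: Δb = 3.2 m, d̄ = (0.96+1.23)/2 = 1.095, v̄ = (0.75+1.12)/2 = 0.935 → q = 3.2×1.095×0.935 = 3.276 m³/s
Panel 3-4: Δb = 4.1 m, d̄ = (1.23+0.33)/2 = 0.78, v̄ = (1.12+0.45)/2 = 0.785 → q = 4.1×0.78×0.785 = 2.510 m³/s
Q = Σ q = 6.896 m³/s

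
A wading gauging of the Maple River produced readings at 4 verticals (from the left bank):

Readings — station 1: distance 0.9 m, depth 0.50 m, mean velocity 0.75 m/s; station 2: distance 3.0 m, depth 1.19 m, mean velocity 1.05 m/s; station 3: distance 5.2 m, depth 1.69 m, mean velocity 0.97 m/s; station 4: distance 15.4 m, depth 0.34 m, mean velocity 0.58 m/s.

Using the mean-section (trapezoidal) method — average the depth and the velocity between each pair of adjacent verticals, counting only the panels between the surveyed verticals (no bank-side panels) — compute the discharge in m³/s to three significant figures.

12.8 m³/s

Panel 1-2: Δb = 2.1 m, d̄ = (0.50+1.19)/2 = 0.845, v̄ = (0.75+1.05)/2 = 0.9 → q = 2.1×0.845×0.9 = 1.597 m³/s
Panel 2-3: Δb = 2.2 m, d̄ = (1.19+1.69)/2 = 1.44, v̄ = (1.05+0.97)/2 = 1.01 → q = 2.2×1.44×1.01 = 3.200 m³/s
Panel 3-4: Δb = 10.2 m, d̄ = (1.69+0.34)/2 = 1.015, v̄ = (0.97+0.58)/2 = 0.775 → q = 10.2×1.015×0.775 = 8.024 m³/s
Q = Σ q = 12.82 m³/s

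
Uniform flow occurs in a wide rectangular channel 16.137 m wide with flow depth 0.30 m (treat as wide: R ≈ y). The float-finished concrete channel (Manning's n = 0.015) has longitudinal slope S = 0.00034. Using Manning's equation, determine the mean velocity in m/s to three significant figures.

A = b·y = 16.137 × 0.30 = 4.841 m²
Wide channel: R ≈ y = 0.30 m
Q = (1/n)·A·R^(2/3)·S^(1/2) = (1/0.015) × 4.841 × 0.3000^(2/3) × 0.00034^(1/2) = 2.667 m³/s
V = Q/A = 2.667/4.841 = 0.5509 m/s

0.551 m/s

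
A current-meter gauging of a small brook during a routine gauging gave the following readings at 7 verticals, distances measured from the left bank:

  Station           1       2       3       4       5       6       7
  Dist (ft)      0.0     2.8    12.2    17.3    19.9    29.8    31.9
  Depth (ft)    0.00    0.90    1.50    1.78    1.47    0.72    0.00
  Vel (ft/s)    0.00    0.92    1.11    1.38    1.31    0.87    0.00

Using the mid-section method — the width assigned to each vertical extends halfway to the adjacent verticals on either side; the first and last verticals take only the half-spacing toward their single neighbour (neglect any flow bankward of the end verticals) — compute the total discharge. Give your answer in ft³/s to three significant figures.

w_2 = (12.2 − 0.0)/2 = 6.1 ft; q_2 = 0.92 × 0.90 × 6.1 = 5.051 ft³/s
w_3 = (17.3 − 2.8)/2 = 7.25 ft; q_3 = 1.11 × 1.50 × 7.25 = 12.07 ft³/s
w_4 = (19.9 − 12.2)/2 = 3.85 ft; q_4 = 1.38 × 1.78 × 3.85 = 9.457 ft³/s
w_5 = (29.8 − 17.3)/2 = 6.25 ft; q_5 = 1.31 × 1.47 × 6.25 = 12.04 ft³/s
w_6 = (31.9 − 19.9)/2 = 6 ft; q_6 = 0.87 × 0.72 × 6 = 3.758 ft³/s
Stations 1, 7 contribute zero (depth or velocity is 0).
Q = Σ qᵢ = 42.37 ft³/s

42.4 ft³/s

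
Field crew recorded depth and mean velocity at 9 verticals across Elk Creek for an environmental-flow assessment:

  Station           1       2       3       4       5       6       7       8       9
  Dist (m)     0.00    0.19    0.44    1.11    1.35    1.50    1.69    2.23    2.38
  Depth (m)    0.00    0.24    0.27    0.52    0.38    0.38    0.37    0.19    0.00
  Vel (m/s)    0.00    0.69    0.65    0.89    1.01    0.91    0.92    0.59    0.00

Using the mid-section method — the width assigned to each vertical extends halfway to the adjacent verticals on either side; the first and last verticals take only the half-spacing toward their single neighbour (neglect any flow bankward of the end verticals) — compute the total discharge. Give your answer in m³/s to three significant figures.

0.624 m³/s

w_2 = (0.44 − 0.00)/2 = 0.22 m; q_2 = 0.69 × 0.24 × 0.22 = 0.03643 m³/s
w_3 = (1.11 − 0.19)/2 = 0.46 m; q_3 = 0.65 × 0.27 × 0.46 = 0.08073 m³/s
w_4 = (1.35 − 0.44)/2 = 0.455 m; q_4 = 0.89 × 0.52 × 0.455 = 0.2106 m³/s
w_5 = (1.50 − 1.11)/2 = 0.195 m; q_5 = 1.01 × 0.38 × 0.195 = 0.07484 m³/s
w_6 = (1.69 − 1.35)/2 = 0.17 m; q_6 = 0.91 × 0.38 × 0.17 = 0.05879 m³/s
w_7 = (2.23 − 1.50)/2 = 0.365 m; q_7 = 0.92 × 0.37 × 0.365 = 0.1242 m³/s
w_8 = (2.38 − 1.69)/2 = 0.345 m; q_8 = 0.59 × 0.19 × 0.345 = 0.03867 m³/s
Stations 1, 9 contribute zero (depth or velocity is 0).
Q = Σ qᵢ = 0.6243 m³/s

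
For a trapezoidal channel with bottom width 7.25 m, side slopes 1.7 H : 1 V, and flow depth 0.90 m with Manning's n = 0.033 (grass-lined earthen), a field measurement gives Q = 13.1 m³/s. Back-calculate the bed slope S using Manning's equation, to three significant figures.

0.00454

A = (b + z·y)·y = (7.25 + 1.7×0.90)×0.90 = 7.902 m²
P = b + 2y√(1+z²) = 7.25 + 2×0.90×√(1+1.7²) = 10.80 m
R = A/P = 7.902/10.80 = 0.7317 m
S = (Q·n / (1·A·R^(2/3)))² = (13.1×0.033 / (1×7.902×0.8120))² = 0.004540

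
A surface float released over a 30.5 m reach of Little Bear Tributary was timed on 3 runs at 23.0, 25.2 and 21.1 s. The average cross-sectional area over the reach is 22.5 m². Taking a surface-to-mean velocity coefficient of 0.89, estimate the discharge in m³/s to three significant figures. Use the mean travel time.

t̄ = (23.0 + 25.2 + 21.1) / 3 = 23.1 s
v_surface = L / t̄ = 30.5 / 23.1 = 1.320 m/s
v_mean = 0.89 × 1.320 = 1.175 m/s
Q = A × v_mean = 22.5 × 1.175 = 26.44 m³/s

26.4 m³/s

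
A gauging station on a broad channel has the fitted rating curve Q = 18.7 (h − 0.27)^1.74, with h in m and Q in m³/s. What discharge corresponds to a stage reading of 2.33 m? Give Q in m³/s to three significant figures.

65.8 m³/s

Q = 18.7 × (2.33 − 0.27)^1.74 = 18.7 × 2.06^1.74 = 65.76 m³/s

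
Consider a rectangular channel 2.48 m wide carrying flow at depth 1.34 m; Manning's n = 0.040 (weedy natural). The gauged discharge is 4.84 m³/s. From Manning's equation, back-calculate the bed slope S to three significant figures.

A = b·y = 2.48 × 1.34 = 3.323 m²
P = b + 2y = 2.48 + 2×1.34 = 5.160 m
R = A/P = 3.323/5.160 = 0.6440 m
S = (Q·n / (1·A·R^(2/3)))² = (4.84×0.040 / (1×3.323×0.7458))² = 0.006102

0.00610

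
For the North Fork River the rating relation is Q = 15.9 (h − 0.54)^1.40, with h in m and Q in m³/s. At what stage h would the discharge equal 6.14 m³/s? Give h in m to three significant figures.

h − h₀ = (Q/C)^(1/b) = (6.14/15.9)^(1/1.40) = 0.5068 m
h = 0.54 + 0.5068 = 1.047 m

1.05 m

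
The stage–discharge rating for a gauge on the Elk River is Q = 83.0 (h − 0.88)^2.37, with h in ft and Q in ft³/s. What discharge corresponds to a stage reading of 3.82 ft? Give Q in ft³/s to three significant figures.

1070 ft³/s

Q = 83.0 × (3.82 − 0.88)^2.37 = 83.0 × 2.94^2.37 = 1069 ft³/s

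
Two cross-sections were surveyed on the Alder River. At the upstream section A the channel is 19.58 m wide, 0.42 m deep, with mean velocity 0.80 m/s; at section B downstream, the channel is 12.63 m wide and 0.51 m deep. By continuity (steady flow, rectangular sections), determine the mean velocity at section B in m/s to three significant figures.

1.02 m/s

Q = A₁V₁ = (19.58×0.42) × 0.80 = 6.579 m³/s
A₂ = 12.63 × 0.51 = 6.441 m²
V₂ = Q/A₂ = 6.579/6.441 = 1.021 m/s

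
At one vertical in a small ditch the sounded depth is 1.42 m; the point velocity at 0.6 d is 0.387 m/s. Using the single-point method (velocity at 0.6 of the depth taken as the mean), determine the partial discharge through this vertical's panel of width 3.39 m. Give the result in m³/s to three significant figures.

v̄ = v₀.₆ = 0.387 m/s
q = v̄ × d × w = 0.3870 × 1.42 × 3.39 = 1.863 m³/s

1.86 m³/s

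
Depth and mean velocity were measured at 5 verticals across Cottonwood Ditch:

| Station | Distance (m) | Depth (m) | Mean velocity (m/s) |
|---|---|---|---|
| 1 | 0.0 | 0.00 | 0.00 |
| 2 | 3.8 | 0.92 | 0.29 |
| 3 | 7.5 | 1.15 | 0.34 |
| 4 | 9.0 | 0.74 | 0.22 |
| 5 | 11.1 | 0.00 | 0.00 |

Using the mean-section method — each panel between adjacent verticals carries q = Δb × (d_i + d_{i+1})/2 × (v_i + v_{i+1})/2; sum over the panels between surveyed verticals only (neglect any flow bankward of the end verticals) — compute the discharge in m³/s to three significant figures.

1.94 m³/s

Panel 1-2: Δb = 3.8 m, d̄ = (0.00+0.92)/2 = 0.46, v̄ = (0.00+0.29)/2 = 0.145 → q = 3.8×0.46×0.145 = 0.2535 m³/s
Panel 2-3: Δb = 3.7 m, d̄ = (0.92+1.15)/2 = 1.035, v̄ = (0.29+0.34)/2 = 0.315 → q = 3.7×1.035×0.315 = 1.206 m³/s
Panel 3-4: Δb = 1.5 m, d̄ = (1.15+0.74)/2 = 0.945, v̄ = (0.34+0.22)/2 = 0.28 → q = 1.5×0.945×0.28 = 0.3969 m³/s
Panel 4-5: Δb = 2.1 m, d̄ = (0.74+0.00)/2 = 0.37, v̄ = (0.22+0.00)/2 = 0.11 → q = 2.1×0.37×0.11 = 0.08547 m³/s
Q = Σ q = 1.942 m³/s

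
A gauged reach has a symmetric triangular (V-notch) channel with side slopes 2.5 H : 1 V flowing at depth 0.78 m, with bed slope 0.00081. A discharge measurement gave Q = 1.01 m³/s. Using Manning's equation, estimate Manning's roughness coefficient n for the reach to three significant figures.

0.0218

A = z·y² = 2.5×0.78² = 1.521 m²
P = 2y√(1+z²) = 2×0.78×√(1+2.5²) = 4.200 m
R = A/P = 1.521/4.200 = 0.3621 m
n = (1/Q)·A·R^(2/3)·S^(1/2) = (1/1.01) × 1.521 × 0.5080 × 0.02846 = 0.02177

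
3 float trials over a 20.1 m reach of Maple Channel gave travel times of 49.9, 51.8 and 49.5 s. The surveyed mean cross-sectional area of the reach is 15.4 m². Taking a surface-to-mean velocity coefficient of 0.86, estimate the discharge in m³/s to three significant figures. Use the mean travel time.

5.28 m³/s

t̄ = (49.9 + 51.8 + 49.5) / 3 = 50.4 s
v_surface = L / t̄ = 20.1 / 50.4 = 0.3988 m/s
v_mean = 0.86 × 0.3988 = 0.3430 m/s
Q = A × v_mean = 15.4 × 0.3430 = 5.282 m³/s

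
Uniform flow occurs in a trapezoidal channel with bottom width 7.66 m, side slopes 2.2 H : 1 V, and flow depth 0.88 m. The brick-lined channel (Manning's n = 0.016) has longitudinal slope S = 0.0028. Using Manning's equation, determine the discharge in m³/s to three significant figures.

A = (b + z·y)·y = (7.66 + 2.2×0.88)×0.88 = 8.444 m²
P = b + 2y√(1+z²) = 7.66 + 2×0.88×√(1+2.2²) = 11.91 m
R = A/P = 8.444/11.91 = 0.7088 m
Q = (1/n)·A·R^(2/3)·S^(1/2) = (1/0.016) × 8.444 × 0.7088^(2/3) × 0.0028^(1/2) = 22.20 m³/s

22.2 m³/s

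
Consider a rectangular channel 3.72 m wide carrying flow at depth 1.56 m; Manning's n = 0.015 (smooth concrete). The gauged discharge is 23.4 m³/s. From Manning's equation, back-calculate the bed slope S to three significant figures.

0.00455

A = b·y = 3.72 × 1.56 = 5.803 m²
P = b + 2y = 3.72 + 2×1.56 = 6.840 m
R = A/P = 5.803/6.840 = 0.8484 m
S = (Q·n / (1·A·R^(2/3)))² = (23.4×0.015 / (1×5.803×0.8962))² = 0.004555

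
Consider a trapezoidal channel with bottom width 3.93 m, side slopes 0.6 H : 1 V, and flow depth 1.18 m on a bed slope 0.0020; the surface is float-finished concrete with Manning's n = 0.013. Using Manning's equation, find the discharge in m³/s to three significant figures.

16.5 m³/s

A = (b + z·y)·y = (3.93 + 0.6×1.18)×1.18 = 5.473 m²
P = b + 2y√(1+z²) = 3.93 + 2×1.18×√(1+0.6²) = 6.682 m
R = A/P = 5.473/6.682 = 0.8190 m
Q = (1/n)·A·R^(2/3)·S^(1/2) = (1/0.013) × 5.473 × 0.8190^(2/3) × 0.0020^(1/2) = 16.48 m³/s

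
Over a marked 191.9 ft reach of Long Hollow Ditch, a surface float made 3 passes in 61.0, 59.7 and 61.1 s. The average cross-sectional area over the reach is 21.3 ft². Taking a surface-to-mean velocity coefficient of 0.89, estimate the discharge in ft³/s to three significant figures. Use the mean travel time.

60.0 ft³/s

t̄ = (61.0 + 59.7 + 61.1) / 3 = 60.6 s
v_surface = L / t̄ = 191.9 / 60.6 = 3.167 ft/s
v_mean = 0.89 × 3.167 = 2.818 ft/s
Q = A × v_mean = 21.3 × 2.818 = 60.03 ft³/s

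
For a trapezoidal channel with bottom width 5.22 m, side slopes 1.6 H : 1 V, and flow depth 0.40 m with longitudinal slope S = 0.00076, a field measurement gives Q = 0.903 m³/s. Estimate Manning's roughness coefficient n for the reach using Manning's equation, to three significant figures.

A = (b + z·y)·y = (5.22 + 1.6×0.40)×0.40 = 2.344 m²
P = b + 2y√(1+z²) = 5.22 + 2×0.40×√(1+1.6²) = 6.729 m
R = A/P = 2.344/6.729 = 0.3483 m
n = (1/Q)·A·R^(2/3)·S^(1/2) = (1/0.903) × 2.344 × 0.4951 × 0.02757 = 0.03543

0.0354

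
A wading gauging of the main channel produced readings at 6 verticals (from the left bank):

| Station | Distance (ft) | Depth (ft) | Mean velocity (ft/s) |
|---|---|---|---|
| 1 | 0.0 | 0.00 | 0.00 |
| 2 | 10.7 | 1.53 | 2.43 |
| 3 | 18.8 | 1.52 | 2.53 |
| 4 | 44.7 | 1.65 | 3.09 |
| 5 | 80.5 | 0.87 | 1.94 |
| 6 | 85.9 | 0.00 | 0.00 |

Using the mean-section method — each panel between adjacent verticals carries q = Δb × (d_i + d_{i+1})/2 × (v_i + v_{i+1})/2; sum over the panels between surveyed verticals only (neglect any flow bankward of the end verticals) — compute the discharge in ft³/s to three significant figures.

272 ft³/s

Panel 1-2: Δb = 10.7 ft, d̄ = (0.00+1.53)/2 = 0.765, v̄ = (0.00+2.43)/2 = 1.215 → q = 10.7×0.765×1.215 = 9.945 ft³/s
Panel 2-3: Δb = 8.1 ft, d̄ = (1.53+1.52)/2 = 1.525, v̄ = (2.43+2.53)/2 = 2.48 → q = 8.1×1.525×2.48 = 30.63 ft³/s
Panel 3-4: Δb = 25.9 ft, d̄ = (1.52+1.65)/2 = 1.585, v̄ = (2.53+3.09)/2 = 2.81 → q = 25.9×1.585×2.81 = 115.4 ft³/s
Panel 4-5: Δb = 35.8 ft, d̄ = (1.65+0.87)/2 = 1.26, v̄ = (3.09+1.94)/2 = 2.515 → q = 35.8×1.26×2.515 = 113.4 ft³/s
Panel 5-6: Δb = 5.4 ft, d̄ = (0.87+0.00)/2 = 0.435, v̄ = (1.94+0.00)/2 = 0.97 → q = 5.4×0.435×0.97 = 2.279 ft³/s
Q = Σ q = 271.7 ft³/s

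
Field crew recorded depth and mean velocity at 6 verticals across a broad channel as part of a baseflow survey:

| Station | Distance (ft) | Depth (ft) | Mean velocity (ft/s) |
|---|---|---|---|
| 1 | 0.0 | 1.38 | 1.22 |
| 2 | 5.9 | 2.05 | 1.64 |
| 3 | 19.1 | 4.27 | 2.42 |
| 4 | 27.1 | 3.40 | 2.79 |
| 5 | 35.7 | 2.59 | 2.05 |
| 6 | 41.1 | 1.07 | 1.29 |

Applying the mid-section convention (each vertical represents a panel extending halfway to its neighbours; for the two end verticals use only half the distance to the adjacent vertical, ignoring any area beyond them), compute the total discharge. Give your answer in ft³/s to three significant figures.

w_1 = (5.9 − 0.0)/2 = 2.95 ft; q_1 = 1.22 × 1.38 × 2.95 = 4.967 ft³/s
w_2 = (19.1 − 0.0)/2 = 9.55 ft; q_2 = 1.64 × 2.05 × 9.55 = 32.11 ft³/s
w_3 = (27.1 − 5.9)/2 = 10.6 ft; q_3 = 2.42 × 4.27 × 10.6 = 109.5 ft³/s
w_4 = (35.7 − 19.1)/2 = 8.3 ft; q_4 = 2.79 × 3.40 × 8.3 = 78.73 ft³/s
w_5 = (41.1 − 27.1)/2 = 7 ft; q_5 = 2.05 × 2.59 × 7 = 37.17 ft³/s
w_6 = (41.1 − 35.7)/2 = 2.7 ft; q_6 = 1.29 × 1.07 × 2.7 = 3.727 ft³/s
Q = Σ qᵢ = 266.2 ft³/s

266 ft³/s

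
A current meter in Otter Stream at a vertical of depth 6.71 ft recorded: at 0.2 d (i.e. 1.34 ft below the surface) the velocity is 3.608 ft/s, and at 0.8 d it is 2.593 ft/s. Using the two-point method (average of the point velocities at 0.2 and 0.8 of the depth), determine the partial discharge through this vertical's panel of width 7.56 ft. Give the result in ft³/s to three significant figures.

157 ft³/s

v̄ = (3.608 + 2.593) / 2 = 3.101 ft/s
q = v̄ × d × w = 3.101 × 6.71 × 7.56 = 157.3 ft³/s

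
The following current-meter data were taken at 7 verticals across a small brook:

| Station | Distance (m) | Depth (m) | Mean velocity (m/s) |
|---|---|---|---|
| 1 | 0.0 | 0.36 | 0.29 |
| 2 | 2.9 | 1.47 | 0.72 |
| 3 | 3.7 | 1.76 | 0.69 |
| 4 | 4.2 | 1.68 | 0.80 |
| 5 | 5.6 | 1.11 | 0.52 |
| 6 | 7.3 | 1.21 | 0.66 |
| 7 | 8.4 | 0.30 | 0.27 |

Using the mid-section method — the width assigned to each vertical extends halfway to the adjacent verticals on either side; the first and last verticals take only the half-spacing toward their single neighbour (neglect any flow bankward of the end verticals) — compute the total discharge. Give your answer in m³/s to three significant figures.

6.23 m³/s

w_1 = (2.9 − 0.0)/2 = 1.45 m; q_1 = 0.29 × 0.36 × 1.45 = 0.1514 m³/s
w_2 = (3.7 − 0.0)/2 = 1.85 m; q_2 = 0.72 × 1.47 × 1.85 = 1.958 m³/s
w_3 = (4.2 − 2.9)/2 = 0.65 m; q_3 = 0.69 × 1.76 × 0.65 = 0.7894 m³/s
w_4 = (5.6 − 3.7)/2 = 0.95 m; q_4 = 0.80 × 1.68 × 0.95 = 1.277 m³/s
w_5 = (7.3 − 4.2)/2 = 1.55 m; q_5 = 0.52 × 1.11 × 1.55 = 0.8947 m³/s
w_6 = (8.4 − 5.6)/2 = 1.4 m; q_6 = 0.66 × 1.21 × 1.4 = 1.118 m³/s
w_7 = (8.4 − 7.3)/2 = 0.55 m; q_7 = 0.27 × 0.30 × 0.55 = 0.04455 m³/s
Q = Σ qᵢ = 6.233 m³/s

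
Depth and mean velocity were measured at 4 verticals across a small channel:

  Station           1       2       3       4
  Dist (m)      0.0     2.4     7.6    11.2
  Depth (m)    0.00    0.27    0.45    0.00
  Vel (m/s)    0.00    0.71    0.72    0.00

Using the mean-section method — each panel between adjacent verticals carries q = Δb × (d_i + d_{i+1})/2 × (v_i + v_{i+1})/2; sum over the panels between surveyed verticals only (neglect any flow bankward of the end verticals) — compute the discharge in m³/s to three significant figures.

1.75 m³/s

Panel 1-2: Δb = 2.4 m, d̄ = (0.00+0.27)/2 = 0.135, v̄ = (0.00+0.71)/2 = 0.355 → q = 2.4×0.135×0.355 = 0.1150 m³/s
Panel 2-3: Δb = 5.2 m, d̄ = (0.27+0.45)/2 = 0.36, v̄ = (0.71+0.72)/2 = 0.715 → q = 5.2×0.36×0.715 = 1.338 m³/s
Panel 3-4: Δb = 3.6 m, d̄ = (0.45+0.00)/2 = 0.225, v̄ = (0.72+0.00)/2 = 0.36 → q = 3.6×0.225×0.36 = 0.2916 m³/s
Q = Σ q = 1.745 m³/s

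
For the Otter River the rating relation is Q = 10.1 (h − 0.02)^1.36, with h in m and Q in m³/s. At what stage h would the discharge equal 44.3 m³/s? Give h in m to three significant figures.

2.99 m

h − h₀ = (Q/C)^(1/b) = (44.3/10.1)^(1/1.36) = 2.966 m
h = 0.02 + 2.966 = 2.986 m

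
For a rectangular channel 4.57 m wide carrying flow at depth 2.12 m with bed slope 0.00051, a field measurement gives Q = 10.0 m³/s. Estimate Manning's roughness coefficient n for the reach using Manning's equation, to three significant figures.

A = b·y = 4.57 × 2.12 = 9.688 m²
P = b + 2y = 4.57 + 2×2.12 = 8.810 m
R = A/P = 9.688/8.810 = 1.100 m
n = (1/Q)·A·R^(2/3)·S^(1/2) = (1/10.0) × 9.688 × 1.065 × 0.02258 = 0.02331

0.0233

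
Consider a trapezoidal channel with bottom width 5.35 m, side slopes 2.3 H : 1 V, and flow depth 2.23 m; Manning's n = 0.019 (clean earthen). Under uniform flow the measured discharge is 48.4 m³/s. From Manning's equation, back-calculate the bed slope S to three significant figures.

0.000977

A = (b + z·y)·y = (5.35 + 2.3×2.23)×2.23 = 23.37 m²
P = b + 2y√(1+z²) = 5.35 + 2×2.23×√(1+2.3²) = 16.54 m
R = A/P = 23.37/16.54 = 1.413 m
S = (Q·n / (1·A·R^(2/3)))² = (48.4×0.019 / (1×23.37×1.259))² = 0.0009765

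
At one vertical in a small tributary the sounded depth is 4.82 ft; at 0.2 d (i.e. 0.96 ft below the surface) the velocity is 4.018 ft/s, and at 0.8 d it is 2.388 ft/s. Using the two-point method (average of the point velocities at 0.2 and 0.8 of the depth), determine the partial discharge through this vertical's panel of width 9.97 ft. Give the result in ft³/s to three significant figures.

154 ft³/s

v̄ = (4.018 + 2.388) / 2 = 3.203 ft/s
q = v̄ × d × w = 3.203 × 4.82 × 9.97 = 153.9 ft³/s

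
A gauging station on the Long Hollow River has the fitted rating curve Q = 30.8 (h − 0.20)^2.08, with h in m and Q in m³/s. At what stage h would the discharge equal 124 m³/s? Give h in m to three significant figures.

2.15 m

h − h₀ = (Q/C)^(1/b) = (124/30.8)^(1/2.08) = 1.953 m
h = 0.20 + 1.953 = 2.153 m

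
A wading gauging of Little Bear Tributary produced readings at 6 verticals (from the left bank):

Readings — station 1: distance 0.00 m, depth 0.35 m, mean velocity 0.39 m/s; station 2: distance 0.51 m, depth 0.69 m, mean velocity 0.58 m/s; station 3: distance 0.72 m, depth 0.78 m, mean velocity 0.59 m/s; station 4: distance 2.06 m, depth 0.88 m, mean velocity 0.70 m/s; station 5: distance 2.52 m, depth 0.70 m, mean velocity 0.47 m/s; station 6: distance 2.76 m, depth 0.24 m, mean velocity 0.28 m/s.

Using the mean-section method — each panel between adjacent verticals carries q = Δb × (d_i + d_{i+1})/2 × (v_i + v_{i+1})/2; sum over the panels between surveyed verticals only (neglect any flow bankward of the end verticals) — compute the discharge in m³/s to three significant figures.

Panel 1-2: Δb = 0.51 m, d̄ = (0.35+0.69)/2 = 0.52, v̄ = (0.39+0.58)/2 = 0.485 → q = 0.51×0.52×0.485 = 0.1286 m³/s
Panel 2-3: Δb = 0.21 m, d̄ = (0.69+0.78)/2 = 0.735, v̄ = (0.58+0.59)/2 = 0.585 → q = 0.21×0.735×0.585 = 0.09029 m³/s
Panel 3-4: Δb = 1.34 m, d̄ = (0.78+0.88)/2 = 0.83, v̄ = (0.59+0.70)/2 = 0.645 → q = 1.34×0.83×0.645 = 0.7174 m³/s
Panel 4-5: Δb = 0.46 m, d̄ = (0.88+0.70)/2 = 0.79, v̄ = (0.70+0.47)/2 = 0.585 → q = 0.46×0.79×0.585 = 0.2126 m³/s
Panel 5-6: Δb = 0.24 m, d̄ = (0.70+0.24)/2 = 0.47, v̄ = (0.47+0.28)/2 = 0.375 → q = 0.24×0.47×0.375 = 0.04230 m³/s
Q = Σ q = 1.191 m³/s

1.19 m³/s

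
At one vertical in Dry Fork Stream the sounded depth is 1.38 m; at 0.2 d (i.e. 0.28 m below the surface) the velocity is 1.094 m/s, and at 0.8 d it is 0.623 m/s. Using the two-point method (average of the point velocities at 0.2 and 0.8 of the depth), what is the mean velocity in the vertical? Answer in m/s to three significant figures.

v̄ = (1.094 + 0.623) / 2 = 0.8585 m/s

0.859 m/s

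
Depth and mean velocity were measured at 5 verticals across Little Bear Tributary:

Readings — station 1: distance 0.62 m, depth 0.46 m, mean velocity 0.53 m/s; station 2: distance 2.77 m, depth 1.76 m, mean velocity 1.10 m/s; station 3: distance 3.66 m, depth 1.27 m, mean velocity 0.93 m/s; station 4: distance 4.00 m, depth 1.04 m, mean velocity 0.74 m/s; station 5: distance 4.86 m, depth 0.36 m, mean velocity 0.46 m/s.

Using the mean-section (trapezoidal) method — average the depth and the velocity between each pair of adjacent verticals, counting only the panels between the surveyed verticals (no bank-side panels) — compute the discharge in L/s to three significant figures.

4000 L/s

Panel 1-2: Δb = 2.15 m, d̄ = (0.46+1.76)/2 = 1.11, v̄ = (0.53+1.10)/2 = 0.815 → q = 2.15×1.11×0.815 = 1.945 m³/s
Panel 2-3: Δb = 0.89 m, d̄ = (1.76+1.27)/2 = 1.515, v̄ = (1.10+0.93)/2 = 1.015 → q = 0.89×1.515×1.015 = 1.369 m³/s
Panel 3-4: Δb = 0.34 m, d̄ = (1.27+1.04)/2 = 1.155, v̄ = (0.93+0.74)/2 = 0.835 → q = 0.34×1.155×0.835 = 0.3279 m³/s
Panel 4-5: Δb = 0.86 m, d̄ = (1.04+0.36)/2 = 0.7, v̄ = (0.74+0.46)/2 = 0.6 → q = 0.86×0.7×0.6 = 0.3612 m³/s
Q = Σ q = 4.003 m³/s
= 4.003 × 1000 = 4003 L/s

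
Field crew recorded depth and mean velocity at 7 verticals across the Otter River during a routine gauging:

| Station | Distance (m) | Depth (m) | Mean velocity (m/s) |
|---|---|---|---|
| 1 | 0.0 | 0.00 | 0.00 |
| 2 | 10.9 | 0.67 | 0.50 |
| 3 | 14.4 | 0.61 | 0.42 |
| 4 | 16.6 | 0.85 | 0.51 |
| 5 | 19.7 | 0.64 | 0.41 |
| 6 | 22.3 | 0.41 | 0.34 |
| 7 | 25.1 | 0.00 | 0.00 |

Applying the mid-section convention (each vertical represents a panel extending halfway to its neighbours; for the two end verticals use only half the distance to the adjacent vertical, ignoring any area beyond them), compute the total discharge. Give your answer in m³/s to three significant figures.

5.42 m³/s

w_2 = (14.4 − 0.0)/2 = 7.2 m; q_2 = 0.50 × 0.67 × 7.2 = 2.412 m³/s
w_3 = (16.6 − 10.9)/2 = 2.85 m; q_3 = 0.42 × 0.61 × 2.85 = 0.7302 m³/s
w_4 = (19.7 − 14.4)/2 = 2.65 m; q_4 = 0.51 × 0.85 × 2.65 = 1.149 m³/s
w_5 = (22.3 − 16.6)/2 = 2.85 m; q_5 = 0.41 × 0.64 × 2.85 = 0.7478 m³/s
w_6 = (25.1 − 19.7)/2 = 2.7 m; q_6 = 0.34 × 0.41 × 2.7 = 0.3764 m³/s
Stations 1, 7 contribute zero (depth or velocity is 0).
Q = Σ qᵢ = 5.415 m³/s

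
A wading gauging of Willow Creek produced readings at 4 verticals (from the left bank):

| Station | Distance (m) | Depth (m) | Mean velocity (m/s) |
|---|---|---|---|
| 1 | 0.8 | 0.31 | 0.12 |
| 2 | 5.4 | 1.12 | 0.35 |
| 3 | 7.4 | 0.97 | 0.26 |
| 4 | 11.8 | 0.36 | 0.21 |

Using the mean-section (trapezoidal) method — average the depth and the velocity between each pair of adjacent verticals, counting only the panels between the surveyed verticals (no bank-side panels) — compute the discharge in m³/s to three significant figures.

Panel 1-2: Δb = 4.6 m, d̄ = (0.31+1.12)/2 = 0.715, v̄ = (0.12+0.35)/2 = 0.235 → q = 4.6×0.715×0.235 = 0.7729 m³/s
Panel 2-3: Δb = 2 m, d̄ = (1.12+0.97)/2 = 1.045, v̄ = (0.35+0.26)/2 = 0.305 → q = 2×1.045×0.305 = 0.6375 m³/s
Panel 3-4: Δb = 4.4 m, d̄ = (0.97+0.36)/2 = 0.665, v̄ = (0.26+0.21)/2 = 0.235 → q = 4.4×0.665×0.235 = 0.6876 m³/s
Q = Σ q = 2.098 m³/s

2.10 m³/s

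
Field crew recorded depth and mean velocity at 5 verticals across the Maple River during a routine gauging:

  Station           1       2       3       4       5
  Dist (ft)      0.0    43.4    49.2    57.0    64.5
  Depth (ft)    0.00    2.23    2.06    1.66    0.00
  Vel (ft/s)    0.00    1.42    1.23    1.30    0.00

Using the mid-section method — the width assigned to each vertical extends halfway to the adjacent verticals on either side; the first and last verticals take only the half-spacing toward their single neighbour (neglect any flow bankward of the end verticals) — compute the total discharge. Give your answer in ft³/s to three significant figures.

w_2 = (49.2 − 0.0)/2 = 24.6 ft; q_2 = 1.42 × 2.23 × 24.6 = 77.90 ft³/s
w_3 = (57.0 − 43.4)/2 = 6.8 ft; q_3 = 1.23 × 2.06 × 6.8 = 17.23 ft³/s
w_4 = (64.5 − 49.2)/2 = 7.65 ft; q_4 = 1.30 × 1.66 × 7.65 = 16.51 ft³/s
Stations 1, 5 contribute zero (depth or velocity is 0).
Q = Σ qᵢ = 111.6 ft³/s

112 ft³/s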